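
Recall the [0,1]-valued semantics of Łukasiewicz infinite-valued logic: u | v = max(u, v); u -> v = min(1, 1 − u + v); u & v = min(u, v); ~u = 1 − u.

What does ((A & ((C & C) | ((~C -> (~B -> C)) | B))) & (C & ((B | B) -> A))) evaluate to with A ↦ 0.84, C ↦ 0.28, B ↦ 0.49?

0.28

(C & C) = min(0.28, 0.28) = 0.28
~C: Łukasiewicz ¬ gives 1 − 0.28 = 0.72
~B: Łukasiewicz ¬ gives 1 − 0.49 = 0.51
(~B -> C): min(1, 1 − 0.51 + 0.28) = 0.77
(~C -> (~B -> C)): min(1, 1 − 0.72 + 0.77) = 1
((~C -> (~B -> C)) | B) = max(1, 0.49) = 1
((C & C) | ((~C -> (~B -> C)) | B)) = max(0.28, 1) = 1
(A & ((C & C) | ((~C -> (~B -> C)) | B))) = min(0.84, 1) = 0.84
(B | B) = max(0.49, 0.49) = 0.49
((B | B) -> A): min(1, 1 − 0.49 + 0.84) = 1
(C & ((B | B) -> A)) = min(0.28, 1) = 0.28
((A & ((C & C) | ((~C -> (~B -> C)) | B))) & (C & ((B | B) -> A))) = min(0.84, 0.28) = 0.28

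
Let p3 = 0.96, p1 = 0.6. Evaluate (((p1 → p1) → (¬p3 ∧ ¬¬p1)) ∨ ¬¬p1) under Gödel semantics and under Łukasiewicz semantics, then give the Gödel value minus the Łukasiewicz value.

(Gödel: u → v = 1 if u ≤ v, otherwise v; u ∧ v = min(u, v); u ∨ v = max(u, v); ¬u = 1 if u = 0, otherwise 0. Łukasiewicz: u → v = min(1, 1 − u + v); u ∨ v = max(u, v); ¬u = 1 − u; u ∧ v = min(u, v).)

Gödel evaluation:
  (p1 → p1): 0.6 ≤ 0.6, so result = 1
  ¬p3: Gödel ¬ of 0.96 = 0 (operand ≠ 0)
  ¬p1: Gödel ¬ of 0.6 = 0 (operand ≠ 0)
  ¬¬p1: Gödel ¬ of 0 = 1 (operand is 0)
  (¬p3 ∧ ¬¬p1) = min(0, 1) = 0
  ((p1 → p1) → (¬p3 ∧ ¬¬p1)): 1 > 0, so result = 0
  ¬p1: Gödel ¬ of 0.6 = 0 (operand ≠ 0)
  ¬¬p1: Gödel ¬ of 0 = 1 (operand is 0)
  (((p1 → p1) → (¬p3 ∧ ¬¬p1)) ∨ ¬¬p1) = max(0, 1) = 1
  Gödel value = 1
Łukasiewicz evaluation:
  (p1 → p1): min(1, 1 − 0.6 + 0.6) = 1
  ¬p3: Łukasiewicz ¬ gives 1 − 0.96 = 0.04
  ¬p1: Łukasiewicz ¬ gives 1 − 0.6 = 0.4
  ¬¬p1: Łukasiewicz ¬ gives 1 − 0.4 = 0.6
  (¬p3 ∧ ¬¬p1) = min(0.04, 0.6) = 0.04
  ((p1 → p1) → (¬p3 ∧ ¬¬p1)): min(1, 1 − 1 + 0.04) = 0.04
  ¬p1: Łukasiewicz ¬ gives 1 − 0.6 = 0.4
  ¬¬p1: Łukasiewicz ¬ gives 1 − 0.4 = 0.6
  (((p1 → p1) → (¬p3 ∧ ¬¬p1)) ∨ ¬¬p1) = max(0.04, 0.6) = 0.6
  Łukasiewicz value = 0.6
Difference: 1 − 0.6 = 0.40

0.40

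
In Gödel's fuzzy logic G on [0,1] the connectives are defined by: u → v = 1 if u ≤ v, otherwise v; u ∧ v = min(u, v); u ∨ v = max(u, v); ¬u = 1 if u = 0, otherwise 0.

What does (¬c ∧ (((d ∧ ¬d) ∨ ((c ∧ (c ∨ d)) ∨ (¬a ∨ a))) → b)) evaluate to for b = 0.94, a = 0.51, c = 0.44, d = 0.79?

¬c: Gödel ¬ of 0.44 = 0 (operand ≠ 0)
¬d: Gödel ¬ of 0.79 = 0 (operand ≠ 0)
(d ∧ ¬d) = min(0.79, 0) = 0
(c ∨ d) = max(0.44, 0.79) = 0.79
(c ∧ (c ∨ d)) = min(0.44, 0.79) = 0.44
¬a: Gödel ¬ of 0.51 = 0 (operand ≠ 0)
(¬a ∨ a) = max(0, 0.51) = 0.51
((c ∧ (c ∨ d)) ∨ (¬a ∨ a)) = max(0.44, 0.51) = 0.51
((d ∧ ¬d) ∨ ((c ∧ (c ∨ d)) ∨ (¬a ∨ a))) = max(0, 0.51) = 0.51
(((d ∧ ¬d) ∨ ((c ∧ (c ∨ d)) ∨ (¬a ∨ a))) → b): 0.51 ≤ 0.94, so result = 1
(¬c ∧ (((d ∧ ¬d) ∨ ((c ∧ (c ∨ d)) ∨ (¬a ∨ a))) → b)) = min(0, 1) = 0

0.00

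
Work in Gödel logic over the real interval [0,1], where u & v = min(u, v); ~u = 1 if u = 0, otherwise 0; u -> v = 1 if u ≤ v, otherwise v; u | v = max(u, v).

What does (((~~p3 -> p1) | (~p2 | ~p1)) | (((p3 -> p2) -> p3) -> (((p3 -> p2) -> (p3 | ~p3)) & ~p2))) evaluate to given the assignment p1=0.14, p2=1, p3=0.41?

0.14

~p3: Gödel ¬ of 0.41 = 0 (operand ≠ 0)
~~p3: Gödel ¬ of 0 = 1 (operand is 0)
(~~p3 -> p1): 1 > 0.14, so result = 0.14
~p2: Gödel ¬ of 1 = 0 (operand ≠ 0)
~p1: Gödel ¬ of 0.14 = 0 (operand ≠ 0)
(~p2 | ~p1) = max(0, 0) = 0
((~~p3 -> p1) | (~p2 | ~p1)) = max(0.14, 0) = 0.14
(p3 -> p2): 0.41 ≤ 1, so result = 1
((p3 -> p2) -> p3): 1 > 0.41, so result = 0.41
(p3 -> p2): 0.41 ≤ 1, so result = 1
~p3: Gödel ¬ of 0.41 = 0 (operand ≠ 0)
(p3 | ~p3) = max(0.41, 0) = 0.41
((p3 -> p2) -> (p3 | ~p3)): 1 > 0.41, so result = 0.41
~p2: Gödel ¬ of 1 = 0 (operand ≠ 0)
(((p3 -> p2) -> (p3 | ~p3)) & ~p2) = min(0.41, 0) = 0
(((p3 -> p2) -> p3) -> (((p3 -> p2) -> (p3 | ~p3)) & ~p2)): 0.41 > 0, so result = 0
(((~~p3 -> p1) | (~p2 | ~p1)) | (((p3 -> p2) -> p3) -> (((p3 -> p2) -> (p3 | ~p3)) & ~p2))) = max(0.14, 0) = 0.14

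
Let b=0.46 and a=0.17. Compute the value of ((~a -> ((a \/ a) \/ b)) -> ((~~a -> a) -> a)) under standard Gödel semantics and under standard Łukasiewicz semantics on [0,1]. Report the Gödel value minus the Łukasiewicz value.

0.46

Gödel evaluation:
  ~a: Gödel ¬ of 0.17 = 0 (operand ≠ 0)
  (a \/ a) = max(0.17, 0.17) = 0.17
  ((a \/ a) \/ b) = max(0.17, 0.46) = 0.46
  (~a -> ((a \/ a) \/ b)): 0 ≤ 0.46, so result = 1
  ~a: Gödel ¬ of 0.17 = 0 (operand ≠ 0)
  ~~a: Gödel ¬ of 0 = 1 (operand is 0)
  (~~a -> a): 1 > 0.17, so result = 0.17
  ((~~a -> a) -> a): 0.17 ≤ 0.17, so result = 1
  ((~a -> ((a \/ a) \/ b)) -> ((~~a -> a) -> a)): 1 ≤ 1, so result = 1
  Gödel value = 1
Łukasiewicz evaluation:
  ~a: Łukasiewicz ¬ gives 1 − 0.17 = 0.83
  (a \/ a) = max(0.17, 0.17) = 0.17
  ((a \/ a) \/ b) = max(0.17, 0.46) = 0.46
  (~a -> ((a \/ a) \/ b)): min(1, 1 − 0.83 + 0.46) = 0.63
  ~a: Łukasiewicz ¬ gives 1 − 0.17 = 0.83
  ~~a: Łukasiewicz ¬ gives 1 − 0.83 = 0.17
  (~~a -> a): min(1, 1 − 0.17 + 0.17) = 1
  ((~~a -> a) -> a): min(1, 1 − 1 + 0.17) = 0.17
  ((~a -> ((a \/ a) \/ b)) -> ((~~a -> a) -> a)): min(1, 1 − 0.63 + 0.17) = 0.54
  Łukasiewicz value = 0.54
Difference: 1 − 0.54 = 0.46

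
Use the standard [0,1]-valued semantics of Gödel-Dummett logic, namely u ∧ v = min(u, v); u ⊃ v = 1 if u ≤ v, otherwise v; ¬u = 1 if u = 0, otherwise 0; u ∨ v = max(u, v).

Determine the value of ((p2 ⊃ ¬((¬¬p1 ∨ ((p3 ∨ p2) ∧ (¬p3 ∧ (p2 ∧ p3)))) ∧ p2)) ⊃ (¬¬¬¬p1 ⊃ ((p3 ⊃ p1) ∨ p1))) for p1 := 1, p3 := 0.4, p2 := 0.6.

¬p1: Gödel ¬ of 1 = 0 (operand ≠ 0)
¬¬p1: Gödel ¬ of 0 = 1 (operand is 0)
(p3 ∨ p2) = max(0.4, 0.6) = 0.6
¬p3: Gödel ¬ of 0.4 = 0 (operand ≠ 0)
(p2 ∧ p3) = min(0.6, 0.4) = 0.4
(¬p3 ∧ (p2 ∧ p3)) = min(0, 0.4) = 0
((p3 ∨ p2) ∧ (¬p3 ∧ (p2 ∧ p3))) = min(0.6, 0) = 0
(¬¬p1 ∨ ((p3 ∨ p2) ∧ (¬p3 ∧ (p2 ∧ p3)))) = max(1, 0) = 1
((¬¬p1 ∨ ((p3 ∨ p2) ∧ (¬p3 ∧ (p2 ∧ p3)))) ∧ p2) = min(1, 0.6) = 0.6
¬((¬¬p1 ∨ ((p3 ∨ p2) ∧ (¬p3 ∧ (p2 ∧ p3)))) ∧ p2): Gödel ¬ of 0.6 = 0 (operand ≠ 0)
(p2 ⊃ ¬((¬¬p1 ∨ ((p3 ∨ p2) ∧ (¬p3 ∧ (p2 ∧ p3)))) ∧ p2)): 0.6 > 0, so result = 0
¬p1: Gödel ¬ of 1 = 0 (operand ≠ 0)
¬¬p1: Gödel ¬ of 0 = 1 (operand is 0)
¬¬¬p1: Gödel ¬ of 1 = 0 (operand ≠ 0)
¬¬¬¬p1: Gödel ¬ of 0 = 1 (operand is 0)
(p3 ⊃ p1): 0.4 ≤ 1, so result = 1
((p3 ⊃ p1) ∨ p1) = max(1, 1) = 1
(¬¬¬¬p1 ⊃ ((p3 ⊃ p1) ∨ p1)): 1 ≤ 1, so result = 1
((p2 ⊃ ¬((¬¬p1 ∨ ((p3 ∨ p2) ∧ (¬p3 ∧ (p2 ∧ p3)))) ∧ p2)) ⊃ (¬¬¬¬p1 ⊃ ((p3 ⊃ p1) ∨ p1))): 0 ≤ 1, so result = 1

1.00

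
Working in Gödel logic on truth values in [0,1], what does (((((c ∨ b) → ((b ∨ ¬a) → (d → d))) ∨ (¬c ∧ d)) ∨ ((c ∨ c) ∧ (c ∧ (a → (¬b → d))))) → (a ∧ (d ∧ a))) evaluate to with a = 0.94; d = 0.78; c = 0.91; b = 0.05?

0.78

(c ∨ b) = max(0.91, 0.05) = 0.91
¬a: Gödel ¬ of 0.94 = 0 (operand ≠ 0)
(b ∨ ¬a) = max(0.05, 0) = 0.05
(d → d): 0.78 ≤ 0.78, so result = 1
((b ∨ ¬a) → (d → d)): 0.05 ≤ 1, so result = 1
((c ∨ b) → ((b ∨ ¬a) → (d → d))): 0.91 ≤ 1, so result = 1
¬c: Gödel ¬ of 0.91 = 0 (operand ≠ 0)
(¬c ∧ d) = min(0, 0.78) = 0
(((c ∨ b) → ((b ∨ ¬a) → (d → d))) ∨ (¬c ∧ d)) = max(1, 0) = 1
(c ∨ c) = max(0.91, 0.91) = 0.91
¬b: Gödel ¬ of 0.05 = 0 (operand ≠ 0)
(¬b → d): 0 ≤ 0.78, so result = 1
(a → (¬b → d)): 0.94 ≤ 1, so result = 1
(c ∧ (a → (¬b → d))) = min(0.91, 1) = 0.91
((c ∨ c) ∧ (c ∧ (a → (¬b → d)))) = min(0.91, 0.91) = 0.91
((((c ∨ b) → ((b ∨ ¬a) → (d → d))) ∨ (¬c ∧ d)) ∨ ((c ∨ c) ∧ (c ∧ (a → (¬b → d))))) = max(1, 0.91) = 1
(d ∧ a) = min(0.78, 0.94) = 0.78
(a ∧ (d ∧ a)) = min(0.94, 0.78) = 0.78
(((((c ∨ b) → ((b ∨ ¬a) → (d → d))) ∨ (¬c ∧ d)) ∨ ((c ∨ c) ∧ (c ∧ (a → (¬b → d))))) → (a ∧ (d ∧ a))): 1 > 0.78, so result = 0.78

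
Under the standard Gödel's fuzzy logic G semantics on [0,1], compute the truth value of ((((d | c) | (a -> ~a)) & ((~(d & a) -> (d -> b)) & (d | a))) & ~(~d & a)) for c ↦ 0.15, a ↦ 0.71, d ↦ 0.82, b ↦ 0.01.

(d | c) = max(0.82, 0.15) = 0.82
~a: Gödel ¬ of 0.71 = 0 (operand ≠ 0)
(a -> ~a): 0.71 > 0, so result = 0
((d | c) | (a -> ~a)) = max(0.82, 0) = 0.82
(d & a) = min(0.82, 0.71) = 0.71
~(d & a): Gödel ¬ of 0.71 = 0 (operand ≠ 0)
(d -> b): 0.82 > 0.01, so result = 0.01
(~(d & a) -> (d -> b)): 0 ≤ 0.01, so result = 1
(d | a) = max(0.82, 0.71) = 0.82
((~(d & a) -> (d -> b)) & (d | a)) = min(1, 0.82) = 0.82
(((d | c) | (a -> ~a)) & ((~(d & a) -> (d -> b)) & (d | a))) = min(0.82, 0.82) = 0.82
~d: Gödel ¬ of 0.82 = 0 (operand ≠ 0)
(~d & a) = min(0, 0.71) = 0
~(~d & a): Gödel ¬ of 0 = 1 (operand is 0)
((((d | c) | (a -> ~a)) & ((~(d & a) -> (d -> b)) & (d | a))) & ~(~d & a)) = min(0.82, 1) = 0.82

0.82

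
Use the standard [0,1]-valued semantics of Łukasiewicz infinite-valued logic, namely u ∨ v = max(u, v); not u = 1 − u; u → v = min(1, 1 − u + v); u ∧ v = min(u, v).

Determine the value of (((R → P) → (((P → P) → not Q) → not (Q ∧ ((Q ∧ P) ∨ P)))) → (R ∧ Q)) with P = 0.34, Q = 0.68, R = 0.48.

0.48

(R → P): min(1, 1 − 0.48 + 0.34) = 0.86
(P → P): min(1, 1 − 0.34 + 0.34) = 1
not Q: Łukasiewicz ¬ gives 1 − 0.68 = 0.32
((P → P) → not Q): min(1, 1 − 1 + 0.32) = 0.32
(Q ∧ P) = min(0.68, 0.34) = 0.34
((Q ∧ P) ∨ P) = max(0.34, 0.34) = 0.34
(Q ∧ ((Q ∧ P) ∨ P)) = min(0.68, 0.34) = 0.34
not (Q ∧ ((Q ∧ P) ∨ P)): Łukasiewicz ¬ gives 1 − 0.34 = 0.66
(((P → P) → not Q) → not (Q ∧ ((Q ∧ P) ∨ P))): min(1, 1 − 0.32 + 0.66) = 1
((R → P) → (((P → P) → not Q) → not (Q ∧ ((Q ∧ P) ∨ P)))): min(1, 1 − 0.86 + 1) = 1
(R ∧ Q) = min(0.48, 0.68) = 0.48
(((R → P) → (((P → P) → not Q) → not (Q ∧ ((Q ∧ P) ∨ P)))) → (R ∧ Q)): min(1, 1 − 1 + 0.48) = 0.48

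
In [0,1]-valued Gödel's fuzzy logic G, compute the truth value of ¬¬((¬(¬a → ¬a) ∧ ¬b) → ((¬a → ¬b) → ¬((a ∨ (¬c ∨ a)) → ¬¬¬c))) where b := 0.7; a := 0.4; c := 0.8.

¬a: Gödel ¬ of 0.4 = 0 (operand ≠ 0)
¬a: Gödel ¬ of 0.4 = 0 (operand ≠ 0)
(¬a → ¬a): 0 ≤ 0, so result = 1
¬(¬a → ¬a): Gödel ¬ of 1 = 0 (operand ≠ 0)
¬b: Gödel ¬ of 0.7 = 0 (operand ≠ 0)
(¬(¬a → ¬a) ∧ ¬b) = min(0, 0) = 0
¬a: Gödel ¬ of 0.4 = 0 (operand ≠ 0)
¬b: Gödel ¬ of 0.7 = 0 (operand ≠ 0)
(¬a → ¬b): 0 ≤ 0, so result = 1
¬c: Gödel ¬ of 0.8 = 0 (operand ≠ 0)
(¬c ∨ a) = max(0, 0.4) = 0.4
(a ∨ (¬c ∨ a)) = max(0.4, 0.4) = 0.4
¬c: Gödel ¬ of 0.8 = 0 (operand ≠ 0)
¬¬c: Gödel ¬ of 0 = 1 (operand is 0)
¬¬¬c: Gödel ¬ of 1 = 0 (operand ≠ 0)
((a ∨ (¬c ∨ a)) → ¬¬¬c): 0.4 > 0, so result = 0
¬((a ∨ (¬c ∨ a)) → ¬¬¬c): Gödel ¬ of 0 = 1 (operand is 0)
((¬a → ¬b) → ¬((a ∨ (¬c ∨ a)) → ¬¬¬c)): 1 ≤ 1, so result = 1
((¬(¬a → ¬a) ∧ ¬b) → ((¬a → ¬b) → ¬((a ∨ (¬c ∨ a)) → ¬¬¬c))): 0 ≤ 1, so result = 1
¬((¬(¬a → ¬a) ∧ ¬b) → ((¬a → ¬b) → ¬((a ∨ (¬c ∨ a)) → ¬¬¬c))): Gödel ¬ of 1 = 0 (operand ≠ 0)
¬¬((¬(¬a → ¬a) ∧ ¬b) → ((¬a → ¬b) → ¬((a ∨ (¬c ∨ a)) → ¬¬¬c))): Gödel ¬ of 0 = 1 (operand is 0)

1.00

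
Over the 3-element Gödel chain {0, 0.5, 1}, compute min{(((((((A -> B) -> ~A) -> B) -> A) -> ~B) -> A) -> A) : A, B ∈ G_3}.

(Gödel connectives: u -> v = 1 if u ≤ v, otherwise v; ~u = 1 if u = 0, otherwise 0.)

The minimum is attained at A = 0.5, B = 0.5:
  (A -> B): 0.5 ≤ 0.5, so result = 1
  ~A: Gödel ¬ of 0.5 = 0 (operand ≠ 0)
  ((A -> B) -> ~A): 1 > 0, so result = 0
  (((A -> B) -> ~A) -> B): 0 ≤ 0.5, so result = 1
  ((((A -> B) -> ~A) -> B) -> A): 1 > 0.5, so result = 0.5
  ~B: Gödel ¬ of 0.5 = 0 (operand ≠ 0)
  (((((A -> B) -> ~A) -> B) -> A) -> ~B): 0.5 > 0, so result = 0
  ((((((A -> B) -> ~A) -> B) -> A) -> ~B) -> A): 0 ≤ 0.5, so result = 1
  (((((((A -> B) -> ~A) -> B) -> A) -> ~B) -> A) -> A): 1 > 0.5, so result = 0.5
Checking all 9 assignments confirms none give a value below 0.50.

0.50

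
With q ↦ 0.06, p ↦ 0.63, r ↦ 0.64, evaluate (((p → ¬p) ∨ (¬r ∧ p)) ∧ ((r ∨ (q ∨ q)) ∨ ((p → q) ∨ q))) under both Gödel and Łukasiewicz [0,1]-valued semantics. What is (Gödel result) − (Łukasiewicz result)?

Gödel evaluation:
  ¬p: Gödel ¬ of 0.63 = 0 (operand ≠ 0)
  (p → ¬p): 0.63 > 0, so result = 0
  ¬r: Gödel ¬ of 0.64 = 0 (operand ≠ 0)
  (¬r ∧ p) = min(0, 0.63) = 0
  ((p → ¬p) ∨ (¬r ∧ p)) = max(0, 0) = 0
  (q ∨ q) = max(0.06, 0.06) = 0.06
  (r ∨ (q ∨ q)) = max(0.64, 0.06) = 0.64
  (p → q): 0.63 > 0.06, so result = 0.06
  ((p → q) ∨ q) = max(0.06, 0.06) = 0.06
  ((r ∨ (q ∨ q)) ∨ ((p → q) ∨ q)) = max(0.64, 0.06) = 0.64
  (((p → ¬p) ∨ (¬r ∧ p)) ∧ ((r ∨ (q ∨ q)) ∨ ((p → q) ∨ q))) = min(0, 0.64) = 0
  Gödel value = 0
Łukasiewicz evaluation:
  ¬p: Łukasiewicz ¬ gives 1 − 0.63 = 0.37
  (p → ¬p): min(1, 1 − 0.63 + 0.37) = 0.74
  ¬r: Łukasiewicz ¬ gives 1 − 0.64 = 0.36
  (¬r ∧ p) = min(0.36, 0.63) = 0.36
  ((p → ¬p) ∨ (¬r ∧ p)) = max(0.74, 0.36) = 0.74
  (q ∨ q) = max(0.06, 0.06) = 0.06
  (r ∨ (q ∨ q)) = max(0.64, 0.06) = 0.64
  (p → q): min(1, 1 − 0.63 + 0.06) = 0.43
  ((p → q) ∨ q) = max(0.43, 0.06) = 0.43
  ((r ∨ (q ∨ q)) ∨ ((p → q) ∨ q)) = max(0.64, 0.43) = 0.64
  (((p → ¬p) ∨ (¬r ∧ p)) ∧ ((r ∨ (q ∨ q)) ∨ ((p → q) ∨ q))) = min(0.74, 0.64) = 0.64
  Łukasiewicz value = 0.64
Difference: 0 − 0.64 = -0.64

-0.64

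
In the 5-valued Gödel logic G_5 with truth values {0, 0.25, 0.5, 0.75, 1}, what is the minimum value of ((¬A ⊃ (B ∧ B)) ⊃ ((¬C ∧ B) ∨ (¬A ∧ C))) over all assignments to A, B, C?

0.00

The minimum is attained at A = 0.25, B = 0, C = 0:
  ¬A: Gödel ¬ of 0.25 = 0 (operand ≠ 0)
  (B ∧ B) = min(0, 0) = 0
  (¬A ⊃ (B ∧ B)): 0 ≤ 0, so result = 1
  ¬C: Gödel ¬ of 0 = 1 (operand is 0)
  (¬C ∧ B) = min(1, 0) = 0
  ¬A: Gödel ¬ of 0.25 = 0 (operand ≠ 0)
  (¬A ∧ C) = min(0, 0) = 0
  ((¬C ∧ B) ∨ (¬A ∧ C)) = max(0, 0) = 0
  ((¬A ⊃ (B ∧ B)) ⊃ ((¬C ∧ B) ∨ (¬A ∧ C))): 1 > 0, so result = 0
Checking all 125 assignments confirms none give a value below 0.00.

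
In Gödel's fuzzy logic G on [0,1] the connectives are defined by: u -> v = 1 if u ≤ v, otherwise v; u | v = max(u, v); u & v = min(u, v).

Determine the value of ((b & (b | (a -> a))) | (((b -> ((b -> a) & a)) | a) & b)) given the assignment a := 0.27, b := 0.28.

(a -> a): 0.27 ≤ 0.27, so result = 1
(b | (a -> a)) = max(0.28, 1) = 1
(b & (b | (a -> a))) = min(0.28, 1) = 0.28
(b -> a): 0.28 > 0.27, so result = 0.27
((b -> a) & a) = min(0.27, 0.27) = 0.27
(b -> ((b -> a) & a)): 0.28 > 0.27, so result = 0.27
((b -> ((b -> a) & a)) | a) = max(0.27, 0.27) = 0.27
(((b -> ((b -> a) & a)) | a) & b) = min(0.27, 0.28) = 0.27
((b & (b | (a -> a))) | (((b -> ((b -> a) & a)) | a) & b)) = max(0.28, 0.27) = 0.28

0.28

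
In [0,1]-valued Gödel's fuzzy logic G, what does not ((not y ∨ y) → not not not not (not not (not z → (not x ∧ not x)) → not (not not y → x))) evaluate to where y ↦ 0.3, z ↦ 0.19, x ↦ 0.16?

not y: Gödel ¬ of 0.3 = 0 (operand ≠ 0)
(not y ∨ y) = max(0, 0.3) = 0.3
not z: Gödel ¬ of 0.19 = 0 (operand ≠ 0)
not x: Gödel ¬ of 0.16 = 0 (operand ≠ 0)
not x: Gödel ¬ of 0.16 = 0 (operand ≠ 0)
(not x ∧ not x) = min(0, 0) = 0
(not z → (not x ∧ not x)): 0 ≤ 0, so result = 1
not (not z → (not x ∧ not x)): Gödel ¬ of 1 = 0 (operand ≠ 0)
not not (not z → (not x ∧ not x)): Gödel ¬ of 0 = 1 (operand is 0)
not y: Gödel ¬ of 0.3 = 0 (operand ≠ 0)
not not y: Gödel ¬ of 0 = 1 (operand is 0)
(not not y → x): 1 > 0.16, so result = 0.16
not (not not y → x): Gödel ¬ of 0.16 = 0 (operand ≠ 0)
(not not (not z → (not x ∧ not x)) → not (not not y → x)): 1 > 0, so result = 0
not (not not (not z → (not x ∧ not x)) → not (not not y → x)): Gödel ¬ of 0 = 1 (operand is 0)
not not (not not (not z → (not x ∧ not x)) → not (not not y → x)): Gödel ¬ of 1 = 0 (operand ≠ 0)
not not not (not not (not z → (not x ∧ not x)) → not (not not y → x)): Gödel ¬ of 0 = 1 (operand is 0)
not not not not (not not (not z → (not x ∧ not x)) → not (not not y → x)): Gödel ¬ of 1 = 0 (operand ≠ 0)
((not y ∨ y) → not not not not (not not (not z → (not x ∧ not x)) → not (not not y → x))): 0.3 > 0, so result = 0
not ((not y ∨ y) → not not not not (not not (not z → (not x ∧ not x)) → not (not not y → x))): Gödel ¬ of 0 = 1 (operand is 0)

1.00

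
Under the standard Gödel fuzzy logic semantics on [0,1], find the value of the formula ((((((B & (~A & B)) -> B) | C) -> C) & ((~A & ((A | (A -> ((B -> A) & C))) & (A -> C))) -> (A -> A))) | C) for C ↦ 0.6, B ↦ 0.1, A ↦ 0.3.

~A: Gödel ¬ of 0.3 = 0 (operand ≠ 0)
(~A & B) = min(0, 0.1) = 0
(B & (~A & B)) = min(0.1, 0) = 0
((B & (~A & B)) -> B): 0 ≤ 0.1, so result = 1
(((B & (~A & B)) -> B) | C) = max(1, 0.6) = 1
((((B & (~A & B)) -> B) | C) -> C): 1 > 0.6, so result = 0.6
~A: Gödel ¬ of 0.3 = 0 (operand ≠ 0)
(B -> A): 0.1 ≤ 0.3, so result = 1
((B -> A) & C) = min(1, 0.6) = 0.6
(A -> ((B -> A) & C)): 0.3 ≤ 0.6, so result = 1
(A | (A -> ((B -> A) & C))) = max(0.3, 1) = 1
(A -> C): 0.3 ≤ 0.6, so result = 1
((A | (A -> ((B -> A) & C))) & (A -> C)) = min(1, 1) = 1
(~A & ((A | (A -> ((B -> A) & C))) & (A -> C))) = min(0, 1) = 0
(A -> A): 0.3 ≤ 0.3, so result = 1
((~A & ((A | (A -> ((B -> A) & C))) & (A -> C))) -> (A -> A)): 0 ≤ 1, so result = 1
(((((B & (~A & B)) -> B) | C) -> C) & ((~A & ((A | (A -> ((B -> A) & C))) & (A -> C))) -> (A -> A))) = min(0.6, 1) = 0.6
((((((B & (~A & B)) -> B) | C) -> C) & ((~A & ((A | (A -> ((B -> A) & C))) & (A -> C))) -> (A -> A))) | C) = max(0.6, 0.6) = 0.6

0.60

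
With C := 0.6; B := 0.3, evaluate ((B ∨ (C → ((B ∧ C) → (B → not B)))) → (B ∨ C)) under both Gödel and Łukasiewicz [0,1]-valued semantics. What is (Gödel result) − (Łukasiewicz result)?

Gödel evaluation:
  (B ∧ C) = min(0.3, 0.6) = 0.3
  not B: Gödel ¬ of 0.3 = 0 (operand ≠ 0)
  (B → not B): 0.3 > 0, so result = 0
  ((B ∧ C) → (B → not B)): 0.3 > 0, so result = 0
  (C → ((B ∧ C) → (B → not B))): 0.6 > 0, so result = 0
  (B ∨ (C → ((B ∧ C) → (B → not B)))) = max(0.3, 0) = 0.3
  (B ∨ C) = max(0.3, 0.6) = 0.6
  ((B ∨ (C → ((B ∧ C) → (B → not B)))) → (B ∨ C)): 0.3 ≤ 0.6, so result = 1
  Gödel value = 1
Łukasiewicz evaluation:
  (B ∧ C) = min(0.3, 0.6) = 0.3
  not B: Łukasiewicz ¬ gives 1 − 0.3 = 0.7
  (B → not B): min(1, 1 − 0.3 + 0.7) = 1
  ((B ∧ C) → (B → not B)): min(1, 1 − 0.3 + 1) = 1
  (C → ((B ∧ C) → (B → not B))): min(1, 1 − 0.6 + 1) = 1
  (B ∨ (C → ((B ∧ C) → (B → not B)))) = max(0.3, 1) = 1
  (B ∨ C) = max(0.3, 0.6) = 0.6
  ((B ∨ (C → ((B ∧ C) → (B → not B)))) → (B ∨ C)): min(1, 1 − 1 + 0.6) = 0.6
  Łukasiewicz value = 0.6
Difference: 1 − 0.6 = 0.40

0.40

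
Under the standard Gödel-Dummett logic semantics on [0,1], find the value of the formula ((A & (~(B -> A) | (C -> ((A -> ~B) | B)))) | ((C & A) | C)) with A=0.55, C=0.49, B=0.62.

0.55

(B -> A): 0.62 > 0.55, so result = 0.55
~(B -> A): Gödel ¬ of 0.55 = 0 (operand ≠ 0)
~B: Gödel ¬ of 0.62 = 0 (operand ≠ 0)
(A -> ~B): 0.55 > 0, so result = 0
((A -> ~B) | B) = max(0, 0.62) = 0.62
(C -> ((A -> ~B) | B)): 0.49 ≤ 0.62, so result = 1
(~(B -> A) | (C -> ((A -> ~B) | B))) = max(0, 1) = 1
(A & (~(B -> A) | (C -> ((A -> ~B) | B)))) = min(0.55, 1) = 0.55
(C & A) = min(0.49, 0.55) = 0.49
((C & A) | C) = max(0.49, 0.49) = 0.49
((A & (~(B -> A) | (C -> ((A -> ~B) | B)))) | ((C & A) | C)) = max(0.55, 0.49) = 0.55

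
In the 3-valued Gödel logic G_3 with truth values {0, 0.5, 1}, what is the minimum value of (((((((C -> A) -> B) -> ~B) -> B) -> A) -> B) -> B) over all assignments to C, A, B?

The minimum is attained at C = 0, A = 0, B = 0.5:
  (C -> A): 0 ≤ 0, so result = 1
  ((C -> A) -> B): 1 > 0.5, so result = 0.5
  ~B: Gödel ¬ of 0.5 = 0 (operand ≠ 0)
  (((C -> A) -> B) -> ~B): 0.5 > 0, so result = 0
  ((((C -> A) -> B) -> ~B) -> B): 0 ≤ 0.5, so result = 1
  (((((C -> A) -> B) -> ~B) -> B) -> A): 1 > 0, so result = 0
  ((((((C -> A) -> B) -> ~B) -> B) -> A) -> B): 0 ≤ 0.5, so result = 1
  (((((((C -> A) -> B) -> ~B) -> B) -> A) -> B) -> B): 1 > 0.5, so result = 0.5
Checking all 27 assignments confirms none give a value below 0.50.

0.50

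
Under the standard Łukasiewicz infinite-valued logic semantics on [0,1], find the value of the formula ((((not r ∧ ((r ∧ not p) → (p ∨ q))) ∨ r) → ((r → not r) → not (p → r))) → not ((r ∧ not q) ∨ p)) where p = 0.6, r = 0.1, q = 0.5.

not r: Łukasiewicz ¬ gives 1 − 0.1 = 0.9
not p: Łukasiewicz ¬ gives 1 − 0.6 = 0.4
(r ∧ not p) = min(0.1, 0.4) = 0.1
(p ∨ q) = max(0.6, 0.5) = 0.6
((r ∧ not p) → (p ∨ q)): min(1, 1 − 0.1 + 0.6) = 1
(not r ∧ ((r ∧ not p) → (p ∨ q))) = min(0.9, 1) = 0.9
((not r ∧ ((r ∧ not p) → (p ∨ q))) ∨ r) = max(0.9, 0.1) = 0.9
not r: Łukasiewicz ¬ gives 1 − 0.1 = 0.9
(r → not r): min(1, 1 − 0.1 + 0.9) = 1
(p → r): min(1, 1 − 0.6 + 0.1) = 0.5
not (p → r): Łukasiewicz ¬ gives 1 − 0.5 = 0.5
((r → not r) → not (p → r)): min(1, 1 − 1 + 0.5) = 0.5
(((not r ∧ ((r ∧ not p) → (p ∨ q))) ∨ r) → ((r → not r) → not (p → r))): min(1, 1 − 0.9 + 0.5) = 0.6
not q: Łukasiewicz ¬ gives 1 − 0.5 = 0.5
(r ∧ not q) = min(0.1, 0.5) = 0.1
((r ∧ not q) ∨ p) = max(0.1, 0.6) = 0.6
not ((r ∧ not q) ∨ p): Łukasiewicz ¬ gives 1 − 0.6 = 0.4
((((not r ∧ ((r ∧ not p) → (p ∨ q))) ∨ r) → ((r → not r) → not (p → r))) → not ((r ∧ not q) ∨ p)): min(1, 1 − 0.6 + 0.4) = 0.8

0.80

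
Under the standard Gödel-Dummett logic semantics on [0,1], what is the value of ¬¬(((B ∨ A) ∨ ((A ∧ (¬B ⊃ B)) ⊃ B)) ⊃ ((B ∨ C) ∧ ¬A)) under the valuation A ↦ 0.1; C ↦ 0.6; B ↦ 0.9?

(B ∨ A) = max(0.9, 0.1) = 0.9
¬B: Gödel ¬ of 0.9 = 0 (operand ≠ 0)
(¬B ⊃ B): 0 ≤ 0.9, so result = 1
(A ∧ (¬B ⊃ B)) = min(0.1, 1) = 0.1
((A ∧ (¬B ⊃ B)) ⊃ B): 0.1 ≤ 0.9, so result = 1
((B ∨ A) ∨ ((A ∧ (¬B ⊃ B)) ⊃ B)) = max(0.9, 1) = 1
(B ∨ C) = max(0.9, 0.6) = 0.9
¬A: Gödel ¬ of 0.1 = 0 (operand ≠ 0)
((B ∨ C) ∧ ¬A) = min(0.9, 0) = 0
(((B ∨ A) ∨ ((A ∧ (¬B ⊃ B)) ⊃ B)) ⊃ ((B ∨ C) ∧ ¬A)): 1 > 0, so result = 0
¬(((B ∨ A) ∨ ((A ∧ (¬B ⊃ B)) ⊃ B)) ⊃ ((B ∨ C) ∧ ¬A)): Gödel ¬ of 0 = 1 (operand is 0)
¬¬(((B ∨ A) ∨ ((A ∧ (¬B ⊃ B)) ⊃ B)) ⊃ ((B ∨ C) ∧ ¬A)): Gödel ¬ of 1 = 0 (operand ≠ 0)

0.00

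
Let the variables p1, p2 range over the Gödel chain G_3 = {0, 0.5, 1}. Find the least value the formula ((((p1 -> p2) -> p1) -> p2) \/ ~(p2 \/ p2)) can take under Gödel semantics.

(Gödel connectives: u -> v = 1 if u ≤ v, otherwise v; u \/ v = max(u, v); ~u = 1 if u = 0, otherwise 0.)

0.50

The minimum is attained at p1 = 1, p2 = 0.5:
  (p1 -> p2): 1 > 0.5, so result = 0.5
  ((p1 -> p2) -> p1): 0.5 ≤ 1, so result = 1
  (((p1 -> p2) -> p1) -> p2): 1 > 0.5, so result = 0.5
  (p2 \/ p2) = max(0.5, 0.5) = 0.5
  ~(p2 \/ p2): Gödel ¬ of 0.5 = 0 (operand ≠ 0)
  ((((p1 -> p2) -> p1) -> p2) \/ ~(p2 \/ p2)) = max(0.5, 0) = 0.5
Checking all 9 assignments confirms none give a value below 0.50.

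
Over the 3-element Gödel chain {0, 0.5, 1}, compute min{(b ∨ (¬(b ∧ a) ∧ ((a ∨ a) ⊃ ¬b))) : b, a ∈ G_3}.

0.50

The minimum is attained at b = 0.5, a = 0.5:
  (b ∧ a) = min(0.5, 0.5) = 0.5
  ¬(b ∧ a): Gödel ¬ of 0.5 = 0 (operand ≠ 0)
  (a ∨ a) = max(0.5, 0.5) = 0.5
  ¬b: Gödel ¬ of 0.5 = 0 (operand ≠ 0)
  ((a ∨ a) ⊃ ¬b): 0.5 > 0, so result = 0
  (¬(b ∧ a) ∧ ((a ∨ a) ⊃ ¬b)) = min(0, 0) = 0
  (b ∨ (¬(b ∧ a) ∧ ((a ∨ a) ⊃ ¬b))) = max(0.5, 0) = 0.5
Checking all 9 assignments confirms none give a value below 0.50.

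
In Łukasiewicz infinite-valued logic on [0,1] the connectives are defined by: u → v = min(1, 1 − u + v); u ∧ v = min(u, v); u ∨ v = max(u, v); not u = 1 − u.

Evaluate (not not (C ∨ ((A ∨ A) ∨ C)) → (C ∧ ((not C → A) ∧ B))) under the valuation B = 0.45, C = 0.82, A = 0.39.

(A ∨ A) = max(0.39, 0.39) = 0.39
((A ∨ A) ∨ C) = max(0.39, 0.82) = 0.82
(C ∨ ((A ∨ A) ∨ C)) = max(0.82, 0.82) = 0.82
not (C ∨ ((A ∨ A) ∨ C)): Łukasiewicz ¬ gives 1 − 0.82 = 0.18
not not (C ∨ ((A ∨ A) ∨ C)): Łukasiewicz ¬ gives 1 − 0.18 = 0.82
not C: Łukasiewicz ¬ gives 1 − 0.82 = 0.18
(not C → A): min(1, 1 − 0.18 + 0.39) = 1
((not C → A) ∧ B) = min(1, 0.45) = 0.45
(C ∧ ((not C → A) ∧ B)) = min(0.82, 0.45) = 0.45
(not not (C ∨ ((A ∨ A) ∨ C)) → (C ∧ ((not C → A) ∧ B))): min(1, 1 − 0.82 + 0.45) = 0.63

0.63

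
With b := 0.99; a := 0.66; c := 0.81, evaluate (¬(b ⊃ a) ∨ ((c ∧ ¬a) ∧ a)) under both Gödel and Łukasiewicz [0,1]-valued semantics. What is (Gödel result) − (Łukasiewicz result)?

Gödel evaluation:
  (b ⊃ a): 0.99 > 0.66, so result = 0.66
  ¬(b ⊃ a): Gödel ¬ of 0.66 = 0 (operand ≠ 0)
  ¬a: Gödel ¬ of 0.66 = 0 (operand ≠ 0)
  (c ∧ ¬a) = min(0.81, 0) = 0
  ((c ∧ ¬a) ∧ a) = min(0, 0.66) = 0
  (¬(b ⊃ a) ∨ ((c ∧ ¬a) ∧ a)) = max(0, 0) = 0
  Gödel value = 0
Łukasiewicz evaluation:
  (b ⊃ a): min(1, 1 − 0.99 + 0.66) = 0.67
  ¬(b ⊃ a): Łukasiewicz ¬ gives 1 − 0.67 = 0.33
  ¬a: Łukasiewicz ¬ gives 1 − 0.66 = 0.34
  (c ∧ ¬a) = min(0.81, 0.34) = 0.34
  ((c ∧ ¬a) ∧ a) = min(0.34, 0.66) = 0.34
  (¬(b ⊃ a) ∨ ((c ∧ ¬a) ∧ a)) = max(0.33, 0.34) = 0.34
  Łukasiewicz value = 0.34
Difference: 0 − 0.34 = -0.34

-0.34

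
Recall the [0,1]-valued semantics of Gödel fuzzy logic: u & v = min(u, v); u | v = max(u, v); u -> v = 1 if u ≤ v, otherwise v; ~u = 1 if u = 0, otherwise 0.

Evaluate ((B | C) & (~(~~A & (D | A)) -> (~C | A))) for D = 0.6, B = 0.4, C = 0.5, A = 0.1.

0.50

(B | C) = max(0.4, 0.5) = 0.5
~A: Gödel ¬ of 0.1 = 0 (operand ≠ 0)
~~A: Gödel ¬ of 0 = 1 (operand is 0)
(D | A) = max(0.6, 0.1) = 0.6
(~~A & (D | A)) = min(1, 0.6) = 0.6
~(~~A & (D | A)): Gödel ¬ of 0.6 = 0 (operand ≠ 0)
~C: Gödel ¬ of 0.5 = 0 (operand ≠ 0)
(~C | A) = max(0, 0.1) = 0.1
(~(~~A & (D | A)) -> (~C | A)): 0 ≤ 0.1, so result = 1
((B | C) & (~(~~A & (D | A)) -> (~C | A))) = min(0.5, 1) = 0.5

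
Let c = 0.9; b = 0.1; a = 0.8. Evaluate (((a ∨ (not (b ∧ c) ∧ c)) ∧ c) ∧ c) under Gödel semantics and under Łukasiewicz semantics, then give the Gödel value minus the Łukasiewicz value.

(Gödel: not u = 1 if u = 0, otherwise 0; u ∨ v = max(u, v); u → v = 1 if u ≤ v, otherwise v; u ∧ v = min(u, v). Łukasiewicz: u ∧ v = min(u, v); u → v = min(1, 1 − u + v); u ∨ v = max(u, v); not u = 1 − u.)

-0.10

Gödel evaluation:
  (b ∧ c) = min(0.1, 0.9) = 0.1
  not (b ∧ c): Gödel ¬ of 0.1 = 0 (operand ≠ 0)
  (not (b ∧ c) ∧ c) = min(0, 0.9) = 0
  (a ∨ (not (b ∧ c) ∧ c)) = max(0.8, 0) = 0.8
  ((a ∨ (not (b ∧ c) ∧ c)) ∧ c) = min(0.8, 0.9) = 0.8
  (((a ∨ (not (b ∧ c) ∧ c)) ∧ c) ∧ c) = min(0.8, 0.9) = 0.8
  Gödel value = 0.8
Łukasiewicz evaluation:
  (b ∧ c) = min(0.1, 0.9) = 0.1
  not (b ∧ c): Łukasiewicz ¬ gives 1 − 0.1 = 0.9
  (not (b ∧ c) ∧ c) = min(0.9, 0.9) = 0.9
  (a ∨ (not (b ∧ c) ∧ c)) = max(0.8, 0.9) = 0.9
  ((a ∨ (not (b ∧ c) ∧ c)) ∧ c) = min(0.9, 0.9) = 0.9
  (((a ∨ (not (b ∧ c) ∧ c)) ∧ c) ∧ c) = min(0.9, 0.9) = 0.9
  Łukasiewicz value = 0.9
Difference: 0.8 − 0.9 = -0.10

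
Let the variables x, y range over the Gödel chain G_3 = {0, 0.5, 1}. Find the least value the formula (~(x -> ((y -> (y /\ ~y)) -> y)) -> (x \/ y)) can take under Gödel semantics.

The minimum is attained at x = 0.5, y = 0:
  ~y: Gödel ¬ of 0 = 1 (operand is 0)
  (y /\ ~y) = min(0, 1) = 0
  (y -> (y /\ ~y)): 0 ≤ 0, so result = 1
  ((y -> (y /\ ~y)) -> y): 1 > 0, so result = 0
  (x -> ((y -> (y /\ ~y)) -> y)): 0.5 > 0, so result = 0
  ~(x -> ((y -> (y /\ ~y)) -> y)): Gödel ¬ of 0 = 1 (operand is 0)
  (x \/ y) = max(0.5, 0) = 0.5
  (~(x -> ((y -> (y /\ ~y)) -> y)) -> (x \/ y)): 1 > 0.5, so result = 0.5
Checking all 9 assignments confirms none give a value below 0.50.

0.50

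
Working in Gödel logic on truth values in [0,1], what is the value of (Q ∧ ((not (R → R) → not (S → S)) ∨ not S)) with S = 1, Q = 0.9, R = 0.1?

0.90

(R → R): 0.1 ≤ 0.1, so result = 1
not (R → R): Gödel ¬ of 1 = 0 (operand ≠ 0)
(S → S): 1 ≤ 1, so result = 1
not (S → S): Gödel ¬ of 1 = 0 (operand ≠ 0)
(not (R → R) → not (S → S)): 0 ≤ 0, so result = 1
not S: Gödel ¬ of 1 = 0 (operand ≠ 0)
((not (R → R) → not (S → S)) ∨ not S) = max(1, 0) = 1
(Q ∧ ((not (R → R) → not (S → S)) ∨ not S)) = min(0.9, 1) = 0.9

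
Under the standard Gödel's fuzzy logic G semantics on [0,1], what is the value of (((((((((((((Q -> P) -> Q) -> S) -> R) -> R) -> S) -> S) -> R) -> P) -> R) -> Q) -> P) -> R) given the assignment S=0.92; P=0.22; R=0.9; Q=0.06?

0.90

(Q -> P): 0.06 ≤ 0.22, so result = 1
((Q -> P) -> Q): 1 > 0.06, so result = 0.06
(((Q -> P) -> Q) -> S): 0.06 ≤ 0.92, so result = 1
((((Q -> P) -> Q) -> S) -> R): 1 > 0.9, so result = 0.9
(((((Q -> P) -> Q) -> S) -> R) -> R): 0.9 ≤ 0.9, so result = 1
((((((Q -> P) -> Q) -> S) -> R) -> R) -> S): 1 > 0.92, so result = 0.92
(((((((Q -> P) -> Q) -> S) -> R) -> R) -> S) -> S): 0.92 ≤ 0.92, so result = 1
((((((((Q -> P) -> Q) -> S) -> R) -> R) -> S) -> S) -> R): 1 > 0.9, so result = 0.9
(((((((((Q -> P) -> Q) -> S) -> R) -> R) -> S) -> S) -> R) -> P): 0.9 > 0.22, so result = 0.22
((((((((((Q -> P) -> Q) -> S) -> R) -> R) -> S) -> S) -> R) -> P) -> R): 0.22 ≤ 0.9, so result = 1
(((((((((((Q -> P) -> Q) -> S) -> R) -> R) -> S) -> S) -> R) -> P) -> R) -> Q): 1 > 0.06, so result = 0.06
((((((((((((Q -> P) -> Q) -> S) -> R) -> R) -> S) -> S) -> R) -> P) -> R) -> Q) -> P): 0.06 ≤ 0.22, so result = 1
(((((((((((((Q -> P) -> Q) -> S) -> R) -> R) -> S) -> S) -> R) -> P) -> R) -> Q) -> P) -> R): 1 > 0.9, so result = 0.9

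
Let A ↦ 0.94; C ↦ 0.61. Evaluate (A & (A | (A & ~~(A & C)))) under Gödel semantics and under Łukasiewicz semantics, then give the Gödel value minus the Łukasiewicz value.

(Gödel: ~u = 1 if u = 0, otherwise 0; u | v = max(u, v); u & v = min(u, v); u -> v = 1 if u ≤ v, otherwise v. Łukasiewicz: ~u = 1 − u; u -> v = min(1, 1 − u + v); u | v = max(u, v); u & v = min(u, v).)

0.00

Gödel evaluation:
  (A & C) = min(0.94, 0.61) = 0.61
  ~(A & C): Gödel ¬ of 0.61 = 0 (operand ≠ 0)
  ~~(A & C): Gödel ¬ of 0 = 1 (operand is 0)
  (A & ~~(A & C)) = min(0.94, 1) = 0.94
  (A | (A & ~~(A & C))) = max(0.94, 0.94) = 0.94
  (A & (A | (A & ~~(A & C)))) = min(0.94, 0.94) = 0.94
  Gödel value = 0.94
Łukasiewicz evaluation:
  (A & C) = min(0.94, 0.61) = 0.61
  ~(A & C): Łukasiewicz ¬ gives 1 − 0.61 = 0.39
  ~~(A & C): Łukasiewicz ¬ gives 1 − 0.39 = 0.61
  (A & ~~(A & C)) = min(0.94, 0.61) = 0.61
  (A | (A & ~~(A & C))) = max(0.94, 0.61) = 0.94
  (A & (A | (A & ~~(A & C)))) = min(0.94, 0.94) = 0.94
  Łukasiewicz value = 0.94
Difference: 0.94 − 0.94 = 0.00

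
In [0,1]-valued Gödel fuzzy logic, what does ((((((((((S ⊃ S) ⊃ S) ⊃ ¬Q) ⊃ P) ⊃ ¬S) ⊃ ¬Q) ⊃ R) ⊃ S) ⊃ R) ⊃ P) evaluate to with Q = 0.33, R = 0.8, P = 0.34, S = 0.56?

0.34

(S ⊃ S): 0.56 ≤ 0.56, so result = 1
((S ⊃ S) ⊃ S): 1 > 0.56, so result = 0.56
¬Q: Gödel ¬ of 0.33 = 0 (operand ≠ 0)
(((S ⊃ S) ⊃ S) ⊃ ¬Q): 0.56 > 0, so result = 0
((((S ⊃ S) ⊃ S) ⊃ ¬Q) ⊃ P): 0 ≤ 0.34, so result = 1
¬S: Gödel ¬ of 0.56 = 0 (operand ≠ 0)
(((((S ⊃ S) ⊃ S) ⊃ ¬Q) ⊃ P) ⊃ ¬S): 1 > 0, so result = 0
¬Q: Gödel ¬ of 0.33 = 0 (operand ≠ 0)
((((((S ⊃ S) ⊃ S) ⊃ ¬Q) ⊃ P) ⊃ ¬S) ⊃ ¬Q): 0 ≤ 0, so result = 1
(((((((S ⊃ S) ⊃ S) ⊃ ¬Q) ⊃ P) ⊃ ¬S) ⊃ ¬Q) ⊃ R): 1 > 0.8, so result = 0.8
((((((((S ⊃ S) ⊃ S) ⊃ ¬Q) ⊃ P) ⊃ ¬S) ⊃ ¬Q) ⊃ R) ⊃ S): 0.8 > 0.56, so result = 0.56
(((((((((S ⊃ S) ⊃ S) ⊃ ¬Q) ⊃ P) ⊃ ¬S) ⊃ ¬Q) ⊃ R) ⊃ S) ⊃ R): 0.56 ≤ 0.8, so result = 1
((((((((((S ⊃ S) ⊃ S) ⊃ ¬Q) ⊃ P) ⊃ ¬S) ⊃ ¬Q) ⊃ R) ⊃ S) ⊃ R) ⊃ P): 1 > 0.34, so result = 0.34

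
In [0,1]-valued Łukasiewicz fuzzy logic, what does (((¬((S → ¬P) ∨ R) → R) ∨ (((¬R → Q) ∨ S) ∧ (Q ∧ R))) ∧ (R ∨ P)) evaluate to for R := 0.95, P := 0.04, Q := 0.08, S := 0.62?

¬P: Łukasiewicz ¬ gives 1 − 0.04 = 0.96
(S → ¬P): min(1, 1 − 0.62 + 0.96) = 1
((S → ¬P) ∨ R) = max(1, 0.95) = 1
¬((S → ¬P) ∨ R): Łukasiewicz ¬ gives 1 − 1 = 0
(¬((S → ¬P) ∨ R) → R): min(1, 1 − 0 + 0.95) = 1
¬R: Łukasiewicz ¬ gives 1 − 0.95 = 0.05
(¬R → Q): min(1, 1 − 0.05 + 0.08) = 1
((¬R → Q) ∨ S) = max(1, 0.62) = 1
(Q ∧ R) = min(0.08, 0.95) = 0.08
(((¬R → Q) ∨ S) ∧ (Q ∧ R)) = min(1, 0.08) = 0.08
((¬((S → ¬P) ∨ R) → R) ∨ (((¬R → Q) ∨ S) ∧ (Q ∧ R))) = max(1, 0.08) = 1
(R ∨ P) = max(0.95, 0.04) = 0.95
(((¬((S → ¬P) ∨ R) → R) ∨ (((¬R → Q) ∨ S) ∧ (Q ∧ R))) ∧ (R ∨ P)) = min(1, 0.95) = 0.95

0.95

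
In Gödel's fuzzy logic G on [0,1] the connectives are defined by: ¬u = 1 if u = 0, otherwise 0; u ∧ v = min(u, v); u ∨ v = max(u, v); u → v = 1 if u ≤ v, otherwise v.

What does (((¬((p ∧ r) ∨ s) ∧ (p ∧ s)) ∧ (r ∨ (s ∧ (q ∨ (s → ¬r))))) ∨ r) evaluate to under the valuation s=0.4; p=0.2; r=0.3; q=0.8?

(p ∧ r) = min(0.2, 0.3) = 0.2
((p ∧ r) ∨ s) = max(0.2, 0.4) = 0.4
¬((p ∧ r) ∨ s): Gödel ¬ of 0.4 = 0 (operand ≠ 0)
(p ∧ s) = min(0.2, 0.4) = 0.2
(¬((p ∧ r) ∨ s) ∧ (p ∧ s)) = min(0, 0.2) = 0
¬r: Gödel ¬ of 0.3 = 0 (operand ≠ 0)
(s → ¬r): 0.4 > 0, so result = 0
(q ∨ (s → ¬r)) = max(0.8, 0) = 0.8
(s ∧ (q ∨ (s → ¬r))) = min(0.4, 0.8) = 0.4
(r ∨ (s ∧ (q ∨ (s → ¬r)))) = max(0.3, 0.4) = 0.4
((¬((p ∧ r) ∨ s) ∧ (p ∧ s)) ∧ (r ∨ (s ∧ (q ∨ (s → ¬r))))) = min(0, 0.4) = 0
(((¬((p ∧ r) ∨ s) ∧ (p ∧ s)) ∧ (r ∨ (s ∧ (q ∨ (s → ¬r))))) ∨ r) = max(0, 0.3) = 0.3

0.30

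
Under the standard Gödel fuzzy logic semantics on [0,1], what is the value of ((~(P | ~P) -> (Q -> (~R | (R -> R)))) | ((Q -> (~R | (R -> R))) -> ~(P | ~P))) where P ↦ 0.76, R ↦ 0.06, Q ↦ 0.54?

~P: Gödel ¬ of 0.76 = 0 (operand ≠ 0)
(P | ~P) = max(0.76, 0) = 0.76
~(P | ~P): Gödel ¬ of 0.76 = 0 (operand ≠ 0)
~R: Gödel ¬ of 0.06 = 0 (operand ≠ 0)
(R -> R): 0.06 ≤ 0.06, so result = 1
(~R | (R -> R)) = max(0, 1) = 1
(Q -> (~R | (R -> R))): 0.54 ≤ 1, so result = 1
(~(P | ~P) -> (Q -> (~R | (R -> R)))): 0 ≤ 1, so result = 1
~R: Gödel ¬ of 0.06 = 0 (operand ≠ 0)
(R -> R): 0.06 ≤ 0.06, so result = 1
(~R | (R -> R)) = max(0, 1) = 1
(Q -> (~R | (R -> R))): 0.54 ≤ 1, so result = 1
~P: Gödel ¬ of 0.76 = 0 (operand ≠ 0)
(P | ~P) = max(0.76, 0) = 0.76
~(P | ~P): Gödel ¬ of 0.76 = 0 (operand ≠ 0)
((Q -> (~R | (R -> R))) -> ~(P | ~P)): 1 > 0, so result = 0
((~(P | ~P) -> (Q -> (~R | (R -> R)))) | ((Q -> (~R | (R -> R))) -> ~(P | ~P))) = max(1, 0) = 1

1.00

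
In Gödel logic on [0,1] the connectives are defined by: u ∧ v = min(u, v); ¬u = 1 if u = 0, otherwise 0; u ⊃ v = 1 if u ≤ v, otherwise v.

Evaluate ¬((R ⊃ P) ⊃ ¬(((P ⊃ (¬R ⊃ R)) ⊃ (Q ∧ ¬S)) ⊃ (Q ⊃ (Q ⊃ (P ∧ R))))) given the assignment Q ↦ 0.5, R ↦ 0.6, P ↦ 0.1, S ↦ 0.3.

(R ⊃ P): 0.6 > 0.1, so result = 0.1
¬R: Gödel ¬ of 0.6 = 0 (operand ≠ 0)
(¬R ⊃ R): 0 ≤ 0.6, so result = 1
(P ⊃ (¬R ⊃ R)): 0.1 ≤ 1, so result = 1
¬S: Gödel ¬ of 0.3 = 0 (operand ≠ 0)
(Q ∧ ¬S) = min(0.5, 0) = 0
((P ⊃ (¬R ⊃ R)) ⊃ (Q ∧ ¬S)): 1 > 0, so result = 0
(P ∧ R) = min(0.1, 0.6) = 0.1
(Q ⊃ (P ∧ R)): 0.5 > 0.1, so result = 0.1
(Q ⊃ (Q ⊃ (P ∧ R))): 0.5 > 0.1, so result = 0.1
(((P ⊃ (¬R ⊃ R)) ⊃ (Q ∧ ¬S)) ⊃ (Q ⊃ (Q ⊃ (P ∧ R)))): 0 ≤ 0.1, so result = 1
¬(((P ⊃ (¬R ⊃ R)) ⊃ (Q ∧ ¬S)) ⊃ (Q ⊃ (Q ⊃ (P ∧ R)))): Gödel ¬ of 1 = 0 (operand ≠ 0)
((R ⊃ P) ⊃ ¬(((P ⊃ (¬R ⊃ R)) ⊃ (Q ∧ ¬S)) ⊃ (Q ⊃ (Q ⊃ (P ∧ R))))): 0.1 > 0, so result = 0
¬((R ⊃ P) ⊃ ¬(((P ⊃ (¬R ⊃ R)) ⊃ (Q ∧ ¬S)) ⊃ (Q ⊃ (Q ⊃ (P ∧ R))))): Gödel ¬ of 0 = 1 (operand is 0)

1.00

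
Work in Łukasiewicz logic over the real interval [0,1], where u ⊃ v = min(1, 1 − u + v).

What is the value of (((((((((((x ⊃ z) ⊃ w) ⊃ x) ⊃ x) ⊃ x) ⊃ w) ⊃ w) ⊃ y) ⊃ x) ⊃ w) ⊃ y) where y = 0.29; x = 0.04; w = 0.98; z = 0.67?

(x ⊃ z): min(1, 1 − 0.04 + 0.67) = 1
((x ⊃ z) ⊃ w): min(1, 1 − 1 + 0.98) = 0.98
(((x ⊃ z) ⊃ w) ⊃ x): min(1, 1 − 0.98 + 0.04) = 0.06
((((x ⊃ z) ⊃ w) ⊃ x) ⊃ x): min(1, 1 − 0.06 + 0.04) = 0.98
(((((x ⊃ z) ⊃ w) ⊃ x) ⊃ x) ⊃ x): min(1, 1 − 0.98 + 0.04) = 0.06
((((((x ⊃ z) ⊃ w) ⊃ x) ⊃ x) ⊃ x) ⊃ w): min(1, 1 − 0.06 + 0.98) = 1
(((((((x ⊃ z) ⊃ w) ⊃ x) ⊃ x) ⊃ x) ⊃ w) ⊃ w): min(1, 1 − 1 + 0.98) = 0.98
((((((((x ⊃ z) ⊃ w) ⊃ x) ⊃ x) ⊃ x) ⊃ w) ⊃ w) ⊃ y): min(1, 1 − 0.98 + 0.29) = 0.31
(((((((((x ⊃ z) ⊃ w) ⊃ x) ⊃ x) ⊃ x) ⊃ w) ⊃ w) ⊃ y) ⊃ x): min(1, 1 − 0.31 + 0.04) = 0.73
((((((((((x ⊃ z) ⊃ w) ⊃ x) ⊃ x) ⊃ x) ⊃ w) ⊃ w) ⊃ y) ⊃ x) ⊃ w): min(1, 1 − 0.73 + 0.98) = 1
(((((((((((x ⊃ z) ⊃ w) ⊃ x) ⊃ x) ⊃ x) ⊃ w) ⊃ w) ⊃ y) ⊃ x) ⊃ w) ⊃ y): min(1, 1 − 1 + 0.29) = 0.29

0.29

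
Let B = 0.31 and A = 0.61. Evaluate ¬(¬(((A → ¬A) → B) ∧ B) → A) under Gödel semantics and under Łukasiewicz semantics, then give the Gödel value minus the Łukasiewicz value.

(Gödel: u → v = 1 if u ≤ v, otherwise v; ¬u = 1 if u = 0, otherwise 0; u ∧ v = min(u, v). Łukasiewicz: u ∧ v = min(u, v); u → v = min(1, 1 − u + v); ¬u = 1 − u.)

Gödel evaluation:
  ¬A: Gödel ¬ of 0.61 = 0 (operand ≠ 0)
  (A → ¬A): 0.61 > 0, so result = 0
  ((A → ¬A) → B): 0 ≤ 0.31, so result = 1
  (((A → ¬A) → B) ∧ B) = min(1, 0.31) = 0.31
  ¬(((A → ¬A) → B) ∧ B): Gödel ¬ of 0.31 = 0 (operand ≠ 0)
  (¬(((A → ¬A) → B) ∧ B) → A): 0 ≤ 0.61, so result = 1
  ¬(¬(((A → ¬A) → B) ∧ B) → A): Gödel ¬ of 1 = 0 (operand ≠ 0)
  Gödel value = 0
Łukasiewicz evaluation:
  ¬A: Łukasiewicz ¬ gives 1 − 0.61 = 0.39
  (A → ¬A): min(1, 1 − 0.61 + 0.39) = 0.78
  ((A → ¬A) → B): min(1, 1 − 0.78 + 0.31) = 0.53
  (((A → ¬A) → B) ∧ B) = min(0.53, 0.31) = 0.31
  ¬(((A → ¬A) → B) ∧ B): Łukasiewicz ¬ gives 1 − 0.31 = 0.69
  (¬(((A → ¬A) → B) ∧ B) → A): min(1, 1 − 0.69 + 0.61) = 0.92
  ¬(¬(((A → ¬A) → B) ∧ B) → A): Łukasiewicz ¬ gives 1 − 0.92 = 0.08
  Łukasiewicz value = 0.08
Difference: 0 − 0.08 = -0.08

-0.08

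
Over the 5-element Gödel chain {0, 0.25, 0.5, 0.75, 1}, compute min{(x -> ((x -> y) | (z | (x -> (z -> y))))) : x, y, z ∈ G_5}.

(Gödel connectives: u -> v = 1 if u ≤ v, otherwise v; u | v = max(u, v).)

0.25

The minimum is attained at x = 0.5, y = 0, z = 0.25:
  (x -> y): 0.5 > 0, so result = 0
  (z -> y): 0.25 > 0, so result = 0
  (x -> (z -> y)): 0.5 > 0, so result = 0
  (z | (x -> (z -> y))) = max(0.25, 0) = 0.25
  ((x -> y) | (z | (x -> (z -> y)))) = max(0, 0.25) = 0.25
  (x -> ((x -> y) | (z | (x -> (z -> y))))): 0.5 > 0.25, so result = 0.25
Checking all 125 assignments confirms none give a value below 0.25.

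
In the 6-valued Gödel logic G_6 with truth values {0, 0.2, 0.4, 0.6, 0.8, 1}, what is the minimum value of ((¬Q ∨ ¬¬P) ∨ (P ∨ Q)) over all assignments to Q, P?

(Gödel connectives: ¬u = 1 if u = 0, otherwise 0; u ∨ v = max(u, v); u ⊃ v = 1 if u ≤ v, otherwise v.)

0.20

The minimum is attained at Q = 0.2, P = 0:
  ¬Q: Gödel ¬ of 0.2 = 0 (operand ≠ 0)
  ¬P: Gödel ¬ of 0 = 1 (operand is 0)
  ¬¬P: Gödel ¬ of 1 = 0 (operand ≠ 0)
  (¬Q ∨ ¬¬P) = max(0, 0) = 0
  (P ∨ Q) = max(0, 0.2) = 0.2
  ((¬Q ∨ ¬¬P) ∨ (P ∨ Q)) = max(0, 0.2) = 0.2
Checking all 36 assignments confirms none give a value below 0.20.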